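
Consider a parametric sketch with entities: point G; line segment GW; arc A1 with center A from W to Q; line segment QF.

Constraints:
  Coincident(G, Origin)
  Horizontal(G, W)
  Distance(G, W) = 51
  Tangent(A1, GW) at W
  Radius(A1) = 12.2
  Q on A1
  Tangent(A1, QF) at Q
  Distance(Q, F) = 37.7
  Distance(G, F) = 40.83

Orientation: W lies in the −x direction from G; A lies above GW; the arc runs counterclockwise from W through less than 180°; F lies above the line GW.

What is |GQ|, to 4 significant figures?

41.35

G is at the origin; GW is horizontal with |GW| = 51.0 and W on the −x side, so W = (-51.00, 0.000). A1 meets GW tangentially, so AW is at right angles to GW, so A = W + (0, 12.2) = (-51.00, 12.20). Since AQ ⟂ QF (tangency), |AF| = √(12.2² + 37.7²) = 39.62 regardless of where Q sits on A1. So F lies on both circle(G, 40.83) and circle(A, 39.62); the above-GW intersection is F = (-19.30, 35.98). Q is the foot of the tangent from F: Q = (-41.03, 5.169).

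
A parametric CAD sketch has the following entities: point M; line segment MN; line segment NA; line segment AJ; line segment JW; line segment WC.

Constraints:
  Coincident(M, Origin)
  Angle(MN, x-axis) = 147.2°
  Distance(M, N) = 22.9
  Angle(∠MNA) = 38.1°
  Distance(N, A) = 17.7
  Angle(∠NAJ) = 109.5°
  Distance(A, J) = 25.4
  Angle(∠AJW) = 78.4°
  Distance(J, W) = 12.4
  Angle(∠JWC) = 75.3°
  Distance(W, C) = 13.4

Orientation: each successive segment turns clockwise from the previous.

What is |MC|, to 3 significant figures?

3.10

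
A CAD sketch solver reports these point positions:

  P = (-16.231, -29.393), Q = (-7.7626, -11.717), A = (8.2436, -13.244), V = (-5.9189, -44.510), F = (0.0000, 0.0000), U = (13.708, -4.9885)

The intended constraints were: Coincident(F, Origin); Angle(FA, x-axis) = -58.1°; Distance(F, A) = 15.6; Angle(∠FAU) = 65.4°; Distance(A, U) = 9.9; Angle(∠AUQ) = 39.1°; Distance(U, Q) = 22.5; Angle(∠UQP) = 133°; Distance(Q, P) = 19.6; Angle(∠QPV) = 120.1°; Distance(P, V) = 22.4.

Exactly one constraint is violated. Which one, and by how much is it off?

Distance(P, V) = 22.4 — off by 4.10.

F = (0.00, 0.00) ✓; FA at -58.10° ✓; |FA| = 15.60 ✓; ∠FAU = 65.40° ✓; |AU| = 9.900 ✓; ∠AUQ = 39.10° ✓; |UQ| = 22.50 ✓; ∠UQP = 133.0° ✓; |QP| = 19.60 ✓; ∠QPV = 120.1° ✓; |PV| = 18.30 ✗.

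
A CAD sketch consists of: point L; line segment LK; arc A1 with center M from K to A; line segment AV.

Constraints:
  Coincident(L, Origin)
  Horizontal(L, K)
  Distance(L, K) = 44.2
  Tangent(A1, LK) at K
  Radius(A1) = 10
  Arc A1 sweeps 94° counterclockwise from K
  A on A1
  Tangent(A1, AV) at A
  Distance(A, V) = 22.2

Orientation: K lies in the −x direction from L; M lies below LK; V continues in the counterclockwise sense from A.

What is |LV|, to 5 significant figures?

62.035

On A1, K sits at bearing 90° from M; a 94° counterclockwise sweep puts A at bearing 184°, so A = M + 10.0·(cos 184°, sin 184°) = (-54.176, -10.698). The tangent condition forces MA to be normal to AV, so AV runs along (−sin 184°, cos 184°); with |AV| = 22.2, V = (-52.627, -32.843). Then |LV| = |V − L| = 62.035.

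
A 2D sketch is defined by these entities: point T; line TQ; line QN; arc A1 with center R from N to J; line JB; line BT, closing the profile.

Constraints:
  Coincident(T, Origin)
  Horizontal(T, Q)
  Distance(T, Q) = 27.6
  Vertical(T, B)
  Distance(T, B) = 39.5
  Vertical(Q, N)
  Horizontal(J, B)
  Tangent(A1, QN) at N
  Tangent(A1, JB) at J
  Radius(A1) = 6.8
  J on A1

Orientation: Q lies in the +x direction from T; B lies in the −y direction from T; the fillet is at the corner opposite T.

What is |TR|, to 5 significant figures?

38.755

T is at the origin; TQ is horizontal with |TQ| = 27.6 and Q on the +x side, so Q = (27.600, 0.0000). TB is vertical with |TB| = 39.5 and B on the −y side, so B = (0.0000, -39.500). The virtual corner opposite T is at (27.600, -39.500). The tangent condition forces RN to be normal to QN and the tangent condition forces RJ to be normal to JB, with radius 6.8, so the center R sits 6.8 in from both sides at R = (20.800, -32.700). Then |TR| = |R − T| = 38.755.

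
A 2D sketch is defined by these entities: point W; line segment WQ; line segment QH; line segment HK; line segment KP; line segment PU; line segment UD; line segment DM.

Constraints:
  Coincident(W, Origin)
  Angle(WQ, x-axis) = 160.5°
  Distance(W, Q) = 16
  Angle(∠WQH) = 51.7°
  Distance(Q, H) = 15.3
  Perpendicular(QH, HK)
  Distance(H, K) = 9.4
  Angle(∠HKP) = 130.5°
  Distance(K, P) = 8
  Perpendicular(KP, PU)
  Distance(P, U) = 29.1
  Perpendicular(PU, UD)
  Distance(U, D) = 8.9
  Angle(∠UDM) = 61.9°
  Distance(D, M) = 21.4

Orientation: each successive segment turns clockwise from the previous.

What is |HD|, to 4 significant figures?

22.56

W is at the origin; WQ runs at 160.5° with length 16.0, so Q = (-15.08, 5.341). ∠WQH = 51.7° gives QH at 32.20° from the x-axis; with |QH| = 15.3, H = (-2.136, 13.49). The perpendicularity gives HK at right angles to QH, so HK runs at -57.80°; with |HK| = 9.4, K = (2.874, 5.540). ∠HKP = 130.5° gives KP at -107.3° from the x-axis; with |KP| = 8.0, P = (0.4945, -2.098). KP is perpendicular to PU, so PU runs at 162.7°; with |PU| = 29.1, U = (-27.29, 6.555). PU ⟂ UD, so UD runs at 72.70°; with |UD| = 8.9, D = (-24.64, 15.05). Then |HD| = |D − H| = 22.56.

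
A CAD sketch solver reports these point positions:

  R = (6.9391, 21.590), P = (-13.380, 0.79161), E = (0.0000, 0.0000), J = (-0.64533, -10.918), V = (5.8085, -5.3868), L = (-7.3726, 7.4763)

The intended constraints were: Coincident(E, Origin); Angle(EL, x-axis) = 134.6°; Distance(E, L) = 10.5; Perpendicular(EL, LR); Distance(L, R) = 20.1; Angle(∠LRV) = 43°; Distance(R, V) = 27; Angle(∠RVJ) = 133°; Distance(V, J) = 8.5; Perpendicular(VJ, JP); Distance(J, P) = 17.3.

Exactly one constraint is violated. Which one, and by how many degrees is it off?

Perpendicular(VJ, JP) — off by 6.80°.

E = (0.00, 0.00) ✓; EL at 134.6° ✓; |EL| = 10.50 ✓; ∠(EL, LR) = 90.00° ✓; |LR| = 20.10 ✓; ∠LRV = 43.00° ✓; |RV| = 27.00 ✓; ∠RVJ = 133.0° ✓; |VJ| = 8.500 ✓; ∠(VJ, JP) = 83.20° ✗; |JP| = 17.30 ✓.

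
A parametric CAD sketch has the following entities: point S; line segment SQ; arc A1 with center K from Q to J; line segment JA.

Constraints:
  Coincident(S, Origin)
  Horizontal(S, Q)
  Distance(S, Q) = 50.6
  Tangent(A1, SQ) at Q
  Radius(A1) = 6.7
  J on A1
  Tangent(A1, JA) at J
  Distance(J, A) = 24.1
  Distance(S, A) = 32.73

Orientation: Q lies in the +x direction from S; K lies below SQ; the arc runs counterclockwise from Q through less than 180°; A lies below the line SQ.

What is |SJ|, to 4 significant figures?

46.30

Checks: ∠(KQ, QS) = 90.00° ✓; |KQ| = 6.700 ✓; |KJ| = 6.700 ✓; ∠(KJ, JA) = 90.00° ✓; |JA| = 24.10 ✓; |SA| = 32.73 ✓.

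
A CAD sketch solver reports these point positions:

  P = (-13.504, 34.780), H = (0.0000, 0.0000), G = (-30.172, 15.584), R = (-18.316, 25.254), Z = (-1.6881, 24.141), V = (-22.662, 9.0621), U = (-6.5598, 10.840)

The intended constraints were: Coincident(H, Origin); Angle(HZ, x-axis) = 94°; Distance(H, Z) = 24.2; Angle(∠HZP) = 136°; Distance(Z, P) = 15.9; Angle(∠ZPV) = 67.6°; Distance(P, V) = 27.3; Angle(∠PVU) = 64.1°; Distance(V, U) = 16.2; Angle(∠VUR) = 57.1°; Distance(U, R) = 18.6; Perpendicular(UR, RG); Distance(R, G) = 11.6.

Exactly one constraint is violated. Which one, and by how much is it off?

Distance(R, G) = 11.6 — off by 3.70.

H = (0.00, 0.00) ✓; HZ at 94.00° ✓; |HZ| = 24.20 ✓; ∠HZP = 136.0° ✓; |ZP| = 15.90 ✓; ∠ZPV = 67.60° ✓; |PV| = 27.30 ✓; ∠PVU = 64.10° ✓; |VU| = 16.20 ✓; ∠VUR = 57.10° ✓; |UR| = 18.60 ✓; ∠(UR, RG) = 90.00° ✓; |RG| = 15.30 ✗.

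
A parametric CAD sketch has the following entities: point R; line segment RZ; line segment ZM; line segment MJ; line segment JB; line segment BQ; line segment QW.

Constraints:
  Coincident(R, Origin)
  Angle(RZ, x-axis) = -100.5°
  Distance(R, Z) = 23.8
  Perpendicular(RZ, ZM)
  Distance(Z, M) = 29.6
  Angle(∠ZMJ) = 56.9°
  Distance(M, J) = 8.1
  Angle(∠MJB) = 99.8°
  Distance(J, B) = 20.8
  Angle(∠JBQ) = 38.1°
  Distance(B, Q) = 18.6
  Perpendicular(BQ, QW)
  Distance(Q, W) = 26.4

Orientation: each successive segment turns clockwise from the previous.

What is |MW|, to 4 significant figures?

19.37

R is at the origin; RZ runs at -100.5° with length 23.8, so Z = (-4.337, -23.40). RZ ⟂ ZM, so ZM runs at 169.5°; with |ZM| = 29.6, M = (-33.44, -18.01). ∠ZMJ = 56.9° gives MJ at 46.40° from the x-axis; with |MJ| = 8.1, J = (-27.86, -12.14). ∠MJB = 99.8° gives JB at -33.80° from the x-axis; with |JB| = 20.8, B = (-10.57, -23.71). ∠JBQ = 38.1° gives BQ at -175.7° from the x-axis; with |BQ| = 18.6, Q = (-29.12, -25.11). The perpendicularity gives QW at right angles to BQ, so QW runs at 94.30°; with |QW| = 26.4, W = (-31.10, 1.219). Then |MW| = |W − M| = 19.37.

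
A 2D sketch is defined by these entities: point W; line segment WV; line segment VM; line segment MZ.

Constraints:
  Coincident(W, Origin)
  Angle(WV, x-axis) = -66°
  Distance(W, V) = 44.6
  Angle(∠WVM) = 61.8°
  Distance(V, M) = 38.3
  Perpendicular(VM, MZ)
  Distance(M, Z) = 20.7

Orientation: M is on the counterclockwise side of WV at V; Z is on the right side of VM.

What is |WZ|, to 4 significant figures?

62.43

W is at the origin; WV runs at -66.0° with length 44.6, so V = 44.6·(cos -66.0°, sin -66.0°) = (18.14, -40.74). ∠WVM = 61.8°, so VM runs at -66.0° + (180° − 61.8°) = 52.20° from the x-axis; with |VM| = 38.3, M = V + 38.3·(cos 52.20°, sin 52.20°) = (41.61, -10.48). The perpendicularity gives MZ at right angles to VM; with |MZ| = 20.7 on the right of VM, Z = M + 20.7·(0.7902, -0.6129) = (57.97, -23.17). Then |WZ| = |Z − W| = 62.43.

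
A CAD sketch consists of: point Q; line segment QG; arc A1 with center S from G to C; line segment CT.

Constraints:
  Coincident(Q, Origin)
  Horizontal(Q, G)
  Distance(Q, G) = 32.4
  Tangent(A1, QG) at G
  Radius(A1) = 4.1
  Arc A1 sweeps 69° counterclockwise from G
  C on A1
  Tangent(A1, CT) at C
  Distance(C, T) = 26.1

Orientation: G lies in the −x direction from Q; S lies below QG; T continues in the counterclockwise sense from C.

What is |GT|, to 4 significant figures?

30.04

On A1, G sits at bearing 90° from S; a 69° counterclockwise sweep puts C at bearing 159°, so C = S + 4.1·(cos 159°, sin 159°) = (-36.23, -2.631). Since A1 is tangent to CT there, SC ⟂ CT, so CT runs along (−sin 159°, cos 159°); with |CT| = 26.1, T = (-45.58, -27.00). Then |GT| = |T − G| = 30.04.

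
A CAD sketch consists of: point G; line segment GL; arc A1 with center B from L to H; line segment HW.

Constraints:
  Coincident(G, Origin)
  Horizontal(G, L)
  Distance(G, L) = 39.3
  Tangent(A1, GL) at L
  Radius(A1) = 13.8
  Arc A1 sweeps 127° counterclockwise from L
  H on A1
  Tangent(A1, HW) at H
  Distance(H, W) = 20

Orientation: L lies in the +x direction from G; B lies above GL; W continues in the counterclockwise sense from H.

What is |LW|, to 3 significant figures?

38.1

On A1, L sits at bearing -90° from B; a 127° counterclockwise sweep puts H at bearing 37°, so H = B + 13.8·(cos 37°, sin 37°) = (50.3, 22.1). The tangent condition forces BH to be normal to HW, so HW runs along (−sin 37°, cos 37°); with |HW| = 20.0, W = (38.3, 38.1). Then |LW| = |W − L| = 38.1.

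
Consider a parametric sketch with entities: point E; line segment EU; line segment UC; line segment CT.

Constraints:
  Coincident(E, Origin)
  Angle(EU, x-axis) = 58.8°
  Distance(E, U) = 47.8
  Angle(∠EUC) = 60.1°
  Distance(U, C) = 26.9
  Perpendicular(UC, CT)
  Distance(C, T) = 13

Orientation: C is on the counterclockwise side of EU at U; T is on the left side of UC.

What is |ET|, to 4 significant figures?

28.60

E is at the origin; EU runs at 58.8° with length 47.8, so U = 47.8·(cos 58.8°, sin 58.8°) = (24.76, 40.89). ∠EUC = 60.1°, so UC runs at 58.8° + (180° − 60.1°) = 178.7° from the x-axis; with |UC| = 26.9, C = U + 26.9·(cos 178.7°, sin 178.7°) = (-2.131, 41.50). The perpendicularity gives CT at right angles to UC; with |CT| = 13.0 on the left of UC, T = C + 13.0·(-0.02269, -0.9997) = (-2.426, 28.50). Then |ET| = |T − E| = 28.60.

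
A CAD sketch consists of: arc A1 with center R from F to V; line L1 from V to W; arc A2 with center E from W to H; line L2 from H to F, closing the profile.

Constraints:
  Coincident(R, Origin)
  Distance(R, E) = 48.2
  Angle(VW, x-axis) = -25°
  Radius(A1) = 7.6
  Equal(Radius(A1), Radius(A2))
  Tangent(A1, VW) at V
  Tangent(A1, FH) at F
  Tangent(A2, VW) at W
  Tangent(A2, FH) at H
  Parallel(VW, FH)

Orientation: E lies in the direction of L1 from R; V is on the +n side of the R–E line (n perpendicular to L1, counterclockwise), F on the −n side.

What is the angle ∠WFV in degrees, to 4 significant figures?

72.50°

The slot axis is L1's direction at -25.0°, so u = (cos -25.0°, sin -25.0°) = (0.9063, -0.4226) and n = (−sin -25.0°, cos -25.0°) = (0.4226, 0.9063). R is at the origin and E lies 48.2 along u from R, so E = 48.2·u = (43.68, -20.37). Tangency of A1 to both parallel lines with radius 7.6 puts V and F at R ± 7.6·n: V = (3.212, 6.888), F = (-3.212, -6.888). Equal radii place W and H the same way about E: W = E + 7.6·n = (46.90, -13.48), H = E − 7.6·n = (40.47, -27.26). Then cos ∠WFV = FW·FV / (|FW||FV|), giving 72.50°.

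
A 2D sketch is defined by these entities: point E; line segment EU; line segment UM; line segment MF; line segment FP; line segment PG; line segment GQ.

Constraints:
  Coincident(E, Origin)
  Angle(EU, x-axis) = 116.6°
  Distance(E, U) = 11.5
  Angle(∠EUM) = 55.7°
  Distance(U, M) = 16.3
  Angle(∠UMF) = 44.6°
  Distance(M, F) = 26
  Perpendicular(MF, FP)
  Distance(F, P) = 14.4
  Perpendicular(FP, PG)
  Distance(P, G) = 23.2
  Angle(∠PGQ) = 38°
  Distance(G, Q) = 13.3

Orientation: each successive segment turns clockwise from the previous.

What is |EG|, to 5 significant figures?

17.933

E is at the origin; EU runs at 116.6° with length 11.5, so U = (-5.1492, 10.283). ∠EUM = 55.7° gives UM at -7.7000° from the x-axis; with |UM| = 16.3, M = (11.004, 8.0988). ∠UMF = 44.6° gives MF at -143.10° from the x-axis; with |MF| = 26.0, F = (-9.7880, -7.5121). The perpendicularity gives FP at right angles to MF, so FP runs at 126.90°; with |FP| = 14.4, P = (-18.434, 4.0033). FP is perpendicular to PG, so PG runs at 36.900°; with |PG| = 23.2, G = (0.11863, 17.933). Then |EG| = |G − E| = 17.933.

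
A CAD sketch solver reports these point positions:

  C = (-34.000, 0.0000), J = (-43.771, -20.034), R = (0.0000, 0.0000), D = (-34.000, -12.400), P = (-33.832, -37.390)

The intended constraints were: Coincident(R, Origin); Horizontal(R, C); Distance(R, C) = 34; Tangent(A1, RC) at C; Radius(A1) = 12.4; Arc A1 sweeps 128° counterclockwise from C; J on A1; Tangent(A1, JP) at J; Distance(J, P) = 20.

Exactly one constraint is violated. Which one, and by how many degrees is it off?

Tangent(A1, JP) at J — off by 8.20°.

R = (0.00, 0.00) ✓; R.y = 0.00, C.y = 0.00 ✓; |RC| = 34.00 ✓; ∠(DC, CR) = 90.00° ✓; |DC| = 12.40 ✓; bearing(D→J) − bearing(D→C) = 128.0° ✓; |DJ| = 12.40 ✓; ∠(DJ, JP) = 98.20° ✗; |JP| = 20.00 ✓.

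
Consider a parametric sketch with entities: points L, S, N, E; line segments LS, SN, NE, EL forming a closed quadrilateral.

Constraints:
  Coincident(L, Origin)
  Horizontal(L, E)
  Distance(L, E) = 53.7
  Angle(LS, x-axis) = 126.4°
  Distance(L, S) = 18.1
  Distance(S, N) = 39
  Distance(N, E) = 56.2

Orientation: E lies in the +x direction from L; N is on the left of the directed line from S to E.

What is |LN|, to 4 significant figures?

45.47

Checks: |SN| = 39.00 ✓; |NE| = 56.20 ✓.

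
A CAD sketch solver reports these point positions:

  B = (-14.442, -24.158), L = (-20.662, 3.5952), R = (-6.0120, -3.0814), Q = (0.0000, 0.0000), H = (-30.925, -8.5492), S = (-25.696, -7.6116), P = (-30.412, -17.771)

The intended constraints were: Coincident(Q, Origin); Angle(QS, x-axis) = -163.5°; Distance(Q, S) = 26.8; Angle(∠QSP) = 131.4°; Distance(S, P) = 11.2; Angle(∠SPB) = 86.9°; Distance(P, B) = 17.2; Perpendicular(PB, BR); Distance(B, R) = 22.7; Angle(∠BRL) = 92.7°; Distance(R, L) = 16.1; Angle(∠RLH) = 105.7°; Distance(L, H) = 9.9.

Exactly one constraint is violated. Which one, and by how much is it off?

Distance(L, H) = 9.9 — off by 6.00.

Q = (0.00, 0.00) ✓; QS at -163.5° ✓; |QS| = 26.80 ✓; ∠QSP = 131.4° ✓; |SP| = 11.20 ✓; ∠SPB = 86.90° ✓; |PB| = 17.20 ✓; ∠(PB, BR) = 90.00° ✓; |BR| = 22.70 ✓; ∠BRL = 92.70° ✓; |RL| = 16.10 ✓; ∠RLH = 105.7° ✓; |LH| = 15.90 ✗.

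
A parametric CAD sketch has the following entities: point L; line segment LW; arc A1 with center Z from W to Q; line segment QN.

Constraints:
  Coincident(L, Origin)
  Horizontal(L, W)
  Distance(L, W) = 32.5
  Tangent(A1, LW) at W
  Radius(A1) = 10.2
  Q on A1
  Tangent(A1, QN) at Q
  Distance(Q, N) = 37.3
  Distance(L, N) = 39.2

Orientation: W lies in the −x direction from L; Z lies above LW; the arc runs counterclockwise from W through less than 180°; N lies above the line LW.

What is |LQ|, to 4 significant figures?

24.08

L is at the origin; LW is horizontal with |LW| = 32.5 and W on the −x side, so W = (-32.50, 0.000). Since A1 is tangent to LW there, ZW ⟂ LW, so Z = W + (0, 10.2) = (-32.50, 10.20). Since ZQ ⟂ QN (tangency), |ZN| = √(10.2² + 37.3²) = 38.67 regardless of where Q sits on A1. So N lies on both circle(L, 39.2) and circle(Z, 38.67); the above-LW intersection is N = (-6.346, 38.68). Q is the foot of the tangent from N: Q = (-23.43, 5.527).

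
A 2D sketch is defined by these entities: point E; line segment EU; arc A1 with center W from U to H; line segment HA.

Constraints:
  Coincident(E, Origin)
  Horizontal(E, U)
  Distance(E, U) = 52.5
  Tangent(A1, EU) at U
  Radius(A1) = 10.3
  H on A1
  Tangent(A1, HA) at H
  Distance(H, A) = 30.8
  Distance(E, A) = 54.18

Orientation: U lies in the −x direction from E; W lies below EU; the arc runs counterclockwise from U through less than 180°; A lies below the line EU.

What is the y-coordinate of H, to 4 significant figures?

-17.71

E is at the origin; EU is horizontal with |EU| = 52.5 and U on the −x side, so U = (-52.50, 0.000). A1 meets EU tangentially, so WU is at right angles to EU, so W = U + (0, -10.3) = (-52.50, -10.30). Since WH ⟂ HA (tangency), |WA| = √(10.3² + 30.8²) = 32.48 regardless of where H sits on A1. So A lies on both circle(E, 54.18) and circle(W, 32.48); the below-EU intersection is A = (-37.50, -39.11). H is the foot of the tangent from A: H = (-59.66, -17.71).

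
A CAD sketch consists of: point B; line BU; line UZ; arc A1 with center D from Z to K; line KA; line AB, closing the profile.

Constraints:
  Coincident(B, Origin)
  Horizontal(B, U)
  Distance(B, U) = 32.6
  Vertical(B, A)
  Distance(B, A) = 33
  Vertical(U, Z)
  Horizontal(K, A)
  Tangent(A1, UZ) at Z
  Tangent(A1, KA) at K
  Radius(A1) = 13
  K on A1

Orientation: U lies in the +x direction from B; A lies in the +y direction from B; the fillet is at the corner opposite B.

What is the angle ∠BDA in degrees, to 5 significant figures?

79.134°

BA is vertical with |BA| = 33.0 and A on the +y side, so A = (0.0000, 33.000). The virtual corner opposite B is at (32.600, 33.000). A1 meets UZ tangentially, so DZ is at right angles to UZ and tangency of A1 to KA means the radius DK is perpendicular to KA, with radius 13.0, so the center D sits 13.0 in from both sides at D = (19.600, 20.000). Then cos ∠BDA = DB·DA / (|DB||DA|), giving 79.134°.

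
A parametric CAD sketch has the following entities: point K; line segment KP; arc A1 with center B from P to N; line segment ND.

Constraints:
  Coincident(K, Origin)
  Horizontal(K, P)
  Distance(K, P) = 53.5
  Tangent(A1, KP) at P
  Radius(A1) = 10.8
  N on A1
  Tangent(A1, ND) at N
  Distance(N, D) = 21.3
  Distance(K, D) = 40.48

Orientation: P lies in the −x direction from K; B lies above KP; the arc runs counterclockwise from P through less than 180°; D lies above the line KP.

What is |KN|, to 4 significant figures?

44.60

K is at the origin; KP is horizontal with |KP| = 53.5 and P on the −x side, so P = (-53.50, 0.000). A1 meets KP tangentially, so BP is at right angles to KP, so B = P + (0, 10.8) = (-53.50, 10.80). Since BN ⟂ ND (tangency), |BD| = √(10.8² + 21.3²) = 23.88 regardless of where N sits on A1. So D lies on both circle(K, 40.48) and circle(B, 23.88); the above-KP intersection is D = (-33.13, 23.26). N is the foot of the tangent from D: N = (-44.31, 5.132).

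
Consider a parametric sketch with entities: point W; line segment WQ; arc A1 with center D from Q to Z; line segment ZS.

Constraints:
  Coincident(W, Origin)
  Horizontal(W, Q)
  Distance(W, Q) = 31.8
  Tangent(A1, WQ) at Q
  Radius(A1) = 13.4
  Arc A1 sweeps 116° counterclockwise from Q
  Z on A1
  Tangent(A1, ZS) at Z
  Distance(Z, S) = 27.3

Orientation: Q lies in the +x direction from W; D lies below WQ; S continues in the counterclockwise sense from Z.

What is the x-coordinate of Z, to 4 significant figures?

19.76

Tangency of A1 to WQ means the radius DQ is perpendicular to WQ, so D = Q + (0, -13.4) = (31.80, -13.40). On A1, Q sits at bearing 90° from D; a 116° counterclockwise sweep puts Z at bearing 206°, so Z = D + 13.4·(cos 206°, sin 206°) = (19.76, -19.27). So Z.x = 19.76.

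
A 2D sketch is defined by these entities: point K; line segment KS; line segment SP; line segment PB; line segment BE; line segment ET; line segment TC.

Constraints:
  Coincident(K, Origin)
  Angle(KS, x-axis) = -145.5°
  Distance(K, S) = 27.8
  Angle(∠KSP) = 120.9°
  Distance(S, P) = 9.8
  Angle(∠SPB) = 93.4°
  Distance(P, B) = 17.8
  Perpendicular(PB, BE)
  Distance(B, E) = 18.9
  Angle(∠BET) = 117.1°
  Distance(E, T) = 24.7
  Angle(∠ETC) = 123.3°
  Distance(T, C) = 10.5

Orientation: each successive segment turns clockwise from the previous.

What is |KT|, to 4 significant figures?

26.99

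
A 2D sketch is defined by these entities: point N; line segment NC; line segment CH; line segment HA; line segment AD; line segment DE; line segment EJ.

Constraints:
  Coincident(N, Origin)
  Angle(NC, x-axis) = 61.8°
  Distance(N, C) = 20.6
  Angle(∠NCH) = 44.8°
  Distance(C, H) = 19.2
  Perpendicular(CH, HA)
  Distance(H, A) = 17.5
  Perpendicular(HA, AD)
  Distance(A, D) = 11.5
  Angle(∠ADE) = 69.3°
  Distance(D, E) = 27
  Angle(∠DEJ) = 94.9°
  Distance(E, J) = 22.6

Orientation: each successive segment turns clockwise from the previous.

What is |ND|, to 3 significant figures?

7.53

N is at the origin; NC runs at 61.8° with length 20.6, so C = (9.73, 18.2). ∠NCH = 44.8° gives CH at -73.4° from the x-axis; with |CH| = 19.2, H = (15.2, -0.245). The perpendicularity gives HA at right angles to CH, so HA runs at -163°; with |HA| = 17.5, A = (-1.55, -5.24). HA ⟂ AD, so AD runs at 107°; with |AD| = 11.5, D = (-4.84, 5.78). Then |ND| = |D − N| = 7.53.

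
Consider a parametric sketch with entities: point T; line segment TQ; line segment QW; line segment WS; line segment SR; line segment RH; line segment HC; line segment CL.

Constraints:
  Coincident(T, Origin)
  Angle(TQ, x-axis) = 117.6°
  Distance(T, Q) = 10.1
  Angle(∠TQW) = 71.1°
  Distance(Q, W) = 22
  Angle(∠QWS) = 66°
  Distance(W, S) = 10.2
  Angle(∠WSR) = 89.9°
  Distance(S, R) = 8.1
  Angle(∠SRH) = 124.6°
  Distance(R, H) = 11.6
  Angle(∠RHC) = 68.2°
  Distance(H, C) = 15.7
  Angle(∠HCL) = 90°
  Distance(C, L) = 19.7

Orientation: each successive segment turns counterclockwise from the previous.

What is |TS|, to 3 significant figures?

14.6

T is at the origin; TQ runs at 117.6° with length 10.1, so Q = (-4.68, 8.95). ∠TQW = 71.1° gives QW at -134° from the x-axis; with |QW| = 22.0, W = (-19.8, -7.01). ∠QWS = 66.0° gives WS at -19.5° from the x-axis; with |WS| = 10.2, S = (-10.2, -10.4). Then |TS| = |S − T| = 14.6.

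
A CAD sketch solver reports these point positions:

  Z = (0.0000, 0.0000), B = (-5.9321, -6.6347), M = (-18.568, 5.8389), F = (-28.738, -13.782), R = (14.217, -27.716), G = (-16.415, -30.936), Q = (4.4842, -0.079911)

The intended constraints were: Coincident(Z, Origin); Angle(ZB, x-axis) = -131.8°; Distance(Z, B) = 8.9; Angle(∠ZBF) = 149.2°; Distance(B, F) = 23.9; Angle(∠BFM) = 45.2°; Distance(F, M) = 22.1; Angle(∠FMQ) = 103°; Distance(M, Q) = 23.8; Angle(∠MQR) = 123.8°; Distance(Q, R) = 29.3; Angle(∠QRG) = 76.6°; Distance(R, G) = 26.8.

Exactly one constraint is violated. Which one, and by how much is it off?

Distance(R, G) = 26.8 — off by 4.00.

Z = (0.00, 0.00) ✓; ZB at -131.8° ✓; |ZB| = 8.900 ✓; ∠ZBF = 149.2° ✓; |BF| = 23.90 ✓; ∠BFM = 45.20° ✓; |FM| = 22.10 ✓; ∠FMQ = 103.0° ✓; |MQ| = 23.80 ✓; ∠MQR = 123.8° ✓; |QR| = 29.30 ✓; ∠QRG = 76.60° ✓; |RG| = 30.80 ✗.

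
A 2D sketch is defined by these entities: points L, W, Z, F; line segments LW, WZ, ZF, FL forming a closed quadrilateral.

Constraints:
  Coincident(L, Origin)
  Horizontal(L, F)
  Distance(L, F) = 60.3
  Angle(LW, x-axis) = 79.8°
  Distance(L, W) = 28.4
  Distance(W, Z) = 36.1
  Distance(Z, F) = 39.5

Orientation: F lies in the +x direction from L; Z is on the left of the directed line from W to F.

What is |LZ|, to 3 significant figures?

53.1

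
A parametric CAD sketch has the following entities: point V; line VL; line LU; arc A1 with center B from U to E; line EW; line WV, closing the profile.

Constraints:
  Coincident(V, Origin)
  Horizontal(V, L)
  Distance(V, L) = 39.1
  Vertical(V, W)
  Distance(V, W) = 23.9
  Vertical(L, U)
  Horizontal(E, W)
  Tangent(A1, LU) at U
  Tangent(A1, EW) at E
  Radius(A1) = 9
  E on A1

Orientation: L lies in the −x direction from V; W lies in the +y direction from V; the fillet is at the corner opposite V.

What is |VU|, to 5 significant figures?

41.843

V is at the origin; VL is horizontal with |VL| = 39.1 and L on the −x side, so L = (-39.100, 0.0000). V and W share the same x with |VW| = 23.9 and W on the +y side, so W = (0.0000, 23.900). The virtual corner opposite V is at (-39.100, 23.900). The tangent condition forces BU to be normal to LU and A1 meets EW tangentially, so BE is at right angles to EW, with radius 9.0, so the center B sits 9.0 in from both sides at B = (-30.100, 14.900). That places the tangent points at U = (-39.100, 14.900) on LU and E = (-30.100, 23.900) on EW. Then |VU| = |U − V| = 41.843.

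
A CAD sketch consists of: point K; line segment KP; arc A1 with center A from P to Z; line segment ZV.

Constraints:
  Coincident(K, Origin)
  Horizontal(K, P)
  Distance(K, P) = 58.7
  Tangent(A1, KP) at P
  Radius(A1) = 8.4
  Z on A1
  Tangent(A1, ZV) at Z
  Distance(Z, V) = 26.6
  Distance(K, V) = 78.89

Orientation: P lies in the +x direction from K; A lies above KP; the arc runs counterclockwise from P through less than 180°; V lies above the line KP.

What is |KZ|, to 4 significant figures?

67.33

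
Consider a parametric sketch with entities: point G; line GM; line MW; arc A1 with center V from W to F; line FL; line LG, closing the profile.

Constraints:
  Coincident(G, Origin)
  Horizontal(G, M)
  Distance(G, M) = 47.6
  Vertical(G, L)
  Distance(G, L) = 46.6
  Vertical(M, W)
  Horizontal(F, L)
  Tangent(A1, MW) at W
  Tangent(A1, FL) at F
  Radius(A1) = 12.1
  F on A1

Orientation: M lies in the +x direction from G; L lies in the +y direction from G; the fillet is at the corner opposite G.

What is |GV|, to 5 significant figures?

49.503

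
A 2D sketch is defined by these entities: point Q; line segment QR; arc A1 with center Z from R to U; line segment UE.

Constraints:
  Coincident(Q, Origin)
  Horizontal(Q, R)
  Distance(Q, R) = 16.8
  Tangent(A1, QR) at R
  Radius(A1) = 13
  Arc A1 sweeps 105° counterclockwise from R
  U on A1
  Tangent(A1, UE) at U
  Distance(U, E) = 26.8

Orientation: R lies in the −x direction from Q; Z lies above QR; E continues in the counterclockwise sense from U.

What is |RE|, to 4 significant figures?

42.62

Q is at the origin; Q and R share the same y with |QR| = 16.8 and R on the −x side, so R = (-16.80, 0.000). Tangency of A1 to QR means the radius ZR is perpendicular to QR, so Z = R + (0, 13) = (-16.80, 13.00). On A1, R sits at bearing -90° from Z; a 105° counterclockwise sweep puts U at bearing 15°, so U = Z + 13.0·(cos 15°, sin 15°) = (-4.243, 16.36). Tangency of A1 to UE means the radius ZU is perpendicular to UE, so UE runs along (−sin 15°, cos 15°); with |UE| = 26.8, E = (-11.18, 42.25). Then |RE| = |E − R| = 42.62.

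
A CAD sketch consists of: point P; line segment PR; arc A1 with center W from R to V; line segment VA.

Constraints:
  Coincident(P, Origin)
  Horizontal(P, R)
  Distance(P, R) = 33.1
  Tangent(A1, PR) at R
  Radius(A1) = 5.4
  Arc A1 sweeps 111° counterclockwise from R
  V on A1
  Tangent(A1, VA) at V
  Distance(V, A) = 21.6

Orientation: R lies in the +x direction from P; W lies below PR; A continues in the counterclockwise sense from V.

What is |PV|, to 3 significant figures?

29.0

Since A1 is tangent to PR there, WR ⟂ PR, so W = R + (0, -5.4) = (33.1, -5.40). On A1, R sits at bearing 90° from W; a 111° counterclockwise sweep puts V at bearing 201°, so V = W + 5.4·(cos 201°, sin 201°) = (28.1, -7.34). Then |PV| = |V − P| = 29.0.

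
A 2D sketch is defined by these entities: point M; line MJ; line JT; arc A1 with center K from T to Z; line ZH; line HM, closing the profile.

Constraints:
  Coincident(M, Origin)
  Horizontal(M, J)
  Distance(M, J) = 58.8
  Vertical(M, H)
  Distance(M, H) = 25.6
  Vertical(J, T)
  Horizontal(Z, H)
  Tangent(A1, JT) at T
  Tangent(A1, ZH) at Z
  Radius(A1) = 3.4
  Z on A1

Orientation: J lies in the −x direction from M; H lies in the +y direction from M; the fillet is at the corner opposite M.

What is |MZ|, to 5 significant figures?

61.029

M is at the origin; M and J share the same y with |MJ| = 58.8 and J on the −x side, so J = (-58.800, 0.0000). MH is vertical with |MH| = 25.6 and H on the +y side, so H = (0.0000, 25.600). The virtual corner opposite M is at (-58.800, 25.600). Tangency of A1 to JT means the radius KT is perpendicular to JT and since A1 is tangent to ZH there, KZ ⟂ ZH, with radius 3.4, so the center K sits 3.4 in from both sides at K = (-55.400, 22.200). That places the tangent points at T = (-58.800, 22.200) on JT and Z = (-55.400, 25.600) on ZH. Then |MZ| = |Z − M| = 61.029.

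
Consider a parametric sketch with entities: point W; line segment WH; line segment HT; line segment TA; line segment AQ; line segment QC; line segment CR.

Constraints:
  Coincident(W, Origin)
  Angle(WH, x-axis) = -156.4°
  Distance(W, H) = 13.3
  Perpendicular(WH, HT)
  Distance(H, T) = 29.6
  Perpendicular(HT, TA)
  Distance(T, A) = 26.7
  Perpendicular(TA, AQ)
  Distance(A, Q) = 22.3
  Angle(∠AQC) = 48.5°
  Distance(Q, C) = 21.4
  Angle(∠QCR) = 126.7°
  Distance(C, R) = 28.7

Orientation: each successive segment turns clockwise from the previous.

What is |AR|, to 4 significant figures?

24.60

W is at the origin; WH runs at -156.4° with length 13.3, so H = (-12.19, -5.325). WH ⟂ HT, so HT runs at 113.6°; with |HT| = 29.6, T = (-24.04, 21.80). HT is perpendicular to TA, so TA runs at 23.60°; with |TA| = 26.7, A = (0.4289, 32.49). TA ⟂ AQ, so AQ runs at -66.40°; with |AQ| = 22.3, Q = (9.357, 12.05). ∠AQC = 48.5° gives QC at 162.1° from the x-axis; with |QC| = 21.4, C = (-11.01, 18.63). ∠QCR = 126.7° gives CR at 108.8° from the x-axis; with |CR| = 28.7, R = (-20.26, 45.80). Then |AR| = |R − A| = 24.60.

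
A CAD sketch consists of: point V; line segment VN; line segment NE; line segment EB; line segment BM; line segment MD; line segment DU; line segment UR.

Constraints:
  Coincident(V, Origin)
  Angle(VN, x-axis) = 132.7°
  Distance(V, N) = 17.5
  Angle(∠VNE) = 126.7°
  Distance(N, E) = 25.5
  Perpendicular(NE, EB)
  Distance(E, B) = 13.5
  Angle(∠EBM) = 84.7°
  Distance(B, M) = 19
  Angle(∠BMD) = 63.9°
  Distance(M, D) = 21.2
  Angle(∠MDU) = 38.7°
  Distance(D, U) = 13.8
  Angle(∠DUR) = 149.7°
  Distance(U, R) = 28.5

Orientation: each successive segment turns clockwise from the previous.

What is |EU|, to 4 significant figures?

9.555

∠BMD = 63.9° gives MD at 138.0° from the x-axis; with |MD| = 21.2, D = (-14.87, 31.35). ∠MDU = 38.7° gives DU at -3.300° from the x-axis; with |DU| = 13.8, U = (-1.090, 30.56). Then |EU| = |U − E| = 9.555.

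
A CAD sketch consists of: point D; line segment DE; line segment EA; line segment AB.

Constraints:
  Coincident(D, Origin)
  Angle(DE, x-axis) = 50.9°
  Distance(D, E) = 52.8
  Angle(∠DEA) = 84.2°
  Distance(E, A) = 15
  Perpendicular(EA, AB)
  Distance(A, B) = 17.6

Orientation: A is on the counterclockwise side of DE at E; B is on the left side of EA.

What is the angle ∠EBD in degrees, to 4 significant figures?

124.1°

D is at the origin; DE runs at 50.9° with length 52.8, so E = 52.8·(cos 50.9°, sin 50.9°) = (33.30, 40.98). ∠DEA = 84.2°, so EA runs at 50.9° + (180° − 84.2°) = 146.7° from the x-axis; with |EA| = 15.0, A = E + 15.0·(cos 146.7°, sin 146.7°) = (20.76, 49.21). EA ⟂ AB; with |AB| = 17.6 on the left of EA, B = A + 17.6·(-0.5490, -0.8358) = (11.10, 34.50). Then cos ∠EBD = BE·BD / (|BE||BD|), giving 124.1°.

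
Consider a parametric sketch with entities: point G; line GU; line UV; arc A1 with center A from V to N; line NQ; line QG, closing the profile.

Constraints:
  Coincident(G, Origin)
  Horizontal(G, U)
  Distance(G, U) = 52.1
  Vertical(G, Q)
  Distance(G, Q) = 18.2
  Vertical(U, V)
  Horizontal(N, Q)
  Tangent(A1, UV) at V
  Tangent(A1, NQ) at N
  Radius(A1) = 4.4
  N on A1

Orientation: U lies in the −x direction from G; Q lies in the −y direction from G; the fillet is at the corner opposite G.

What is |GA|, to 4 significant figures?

49.66

G is at the origin; GU is horizontal with |GU| = 52.1 and U on the −x side, so U = (-52.10, 0.000). GQ is vertical with |GQ| = 18.2 and Q on the −y side, so Q = (0.000, -18.20). The virtual corner opposite G is at (-52.10, -18.20). The tangent condition forces AV to be normal to UV and the tangent condition forces AN to be normal to NQ, with radius 4.4, so the center A sits 4.4 in from both sides at A = (-47.70, -13.80). Then |GA| = |A − G| = 49.66.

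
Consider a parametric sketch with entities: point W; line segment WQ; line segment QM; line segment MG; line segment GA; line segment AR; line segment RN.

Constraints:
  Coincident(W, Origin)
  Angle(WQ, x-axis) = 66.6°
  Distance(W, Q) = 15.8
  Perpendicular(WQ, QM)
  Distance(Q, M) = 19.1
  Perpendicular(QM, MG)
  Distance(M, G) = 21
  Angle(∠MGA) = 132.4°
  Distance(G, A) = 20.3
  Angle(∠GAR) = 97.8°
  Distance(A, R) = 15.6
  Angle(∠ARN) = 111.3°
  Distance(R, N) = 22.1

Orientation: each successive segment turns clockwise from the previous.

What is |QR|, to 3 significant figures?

25.9

∠MGA = 132.4° gives GA at -161° from the x-axis; with |GA| = 20.3, A = (-3.73, -19.0). ∠GAR = 97.8° gives AR at 117° from the x-axis; with |AR| = 15.6, R = (-10.8, -5.04). Then |QR| = |R − Q| = 25.9.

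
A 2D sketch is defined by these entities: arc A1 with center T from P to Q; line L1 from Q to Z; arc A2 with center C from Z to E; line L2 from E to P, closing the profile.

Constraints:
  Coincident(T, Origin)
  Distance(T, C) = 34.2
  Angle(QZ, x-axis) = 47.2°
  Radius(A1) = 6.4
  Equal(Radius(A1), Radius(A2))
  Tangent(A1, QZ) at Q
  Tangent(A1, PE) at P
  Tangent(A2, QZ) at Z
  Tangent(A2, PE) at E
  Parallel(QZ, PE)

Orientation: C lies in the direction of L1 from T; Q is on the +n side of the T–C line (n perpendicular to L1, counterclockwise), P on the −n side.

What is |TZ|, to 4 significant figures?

34.79

The slot axis is L1's direction at 47.2°, so u = (cos 47.2°, sin 47.2°) = (0.6794, 0.7337) and n = (−sin 47.2°, cos 47.2°) = (-0.7337, 0.6794). T is at the origin and C lies 34.2 along u from T, so C = 34.2·u = (23.24, 25.09). Tangency of A1 to both parallel lines with radius 6.4 puts Q and P at T ± 6.4·n: Q = (-4.696, 4.348), P = (4.696, -4.348). Equal radii place Z and E the same way about C: Z = C + 6.4·n = (18.54, 29.44), E = C − 6.4·n = (27.93, 20.75). Then |TZ| = |Z − T| = 34.79.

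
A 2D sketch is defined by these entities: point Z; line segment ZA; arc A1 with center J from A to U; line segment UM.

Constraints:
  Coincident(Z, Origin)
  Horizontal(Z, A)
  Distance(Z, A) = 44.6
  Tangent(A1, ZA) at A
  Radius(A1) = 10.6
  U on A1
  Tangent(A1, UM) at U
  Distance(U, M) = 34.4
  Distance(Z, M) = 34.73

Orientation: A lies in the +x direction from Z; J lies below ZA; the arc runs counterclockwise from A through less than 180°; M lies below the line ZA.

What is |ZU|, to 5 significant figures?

36.460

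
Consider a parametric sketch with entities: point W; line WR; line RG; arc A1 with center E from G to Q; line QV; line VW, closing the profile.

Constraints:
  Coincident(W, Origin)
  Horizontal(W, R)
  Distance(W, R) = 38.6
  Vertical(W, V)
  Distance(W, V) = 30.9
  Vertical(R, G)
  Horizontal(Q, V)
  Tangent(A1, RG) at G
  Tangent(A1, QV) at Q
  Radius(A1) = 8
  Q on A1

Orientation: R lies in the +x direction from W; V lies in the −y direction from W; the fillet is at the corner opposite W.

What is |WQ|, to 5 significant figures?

43.488

W is at the origin; WR is horizontal with |WR| = 38.6 and R on the +x side, so R = (38.600, 0.0000). W and V share the same x with |WV| = 30.9 and V on the −y side, so V = (0.0000, -30.900). The virtual corner opposite W is at (38.600, -30.900). Since A1 is tangent to RG there, EG ⟂ RG and A1 meets QV tangentially, so EQ is at right angles to QV, with radius 8.0, so the center E sits 8.0 in from both sides at E = (30.600, -22.900). That places the tangent points at G = (38.600, -22.900) on RG and Q = (30.600, -30.900) on QV. Then |WQ| = |Q − W| = 43.488.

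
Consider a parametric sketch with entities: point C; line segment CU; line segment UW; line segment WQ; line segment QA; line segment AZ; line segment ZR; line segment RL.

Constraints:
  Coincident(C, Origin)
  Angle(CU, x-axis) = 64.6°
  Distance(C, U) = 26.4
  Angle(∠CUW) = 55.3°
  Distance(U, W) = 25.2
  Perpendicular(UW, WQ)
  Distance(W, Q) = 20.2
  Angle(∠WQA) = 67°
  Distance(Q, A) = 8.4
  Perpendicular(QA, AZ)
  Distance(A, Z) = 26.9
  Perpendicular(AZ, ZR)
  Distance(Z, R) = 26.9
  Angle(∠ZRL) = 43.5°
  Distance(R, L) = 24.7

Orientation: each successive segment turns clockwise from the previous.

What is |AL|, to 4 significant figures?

13.37

AZ ⟂ ZR, so ZR runs at -83.10°; with |ZR| = 26.9, R = (35.30, -23.20). ∠ZRL = 43.5° gives RL at 140.4° from the x-axis; with |RL| = 24.7, L = (16.27, -7.457). Then |AL| = |L − A| = 13.37.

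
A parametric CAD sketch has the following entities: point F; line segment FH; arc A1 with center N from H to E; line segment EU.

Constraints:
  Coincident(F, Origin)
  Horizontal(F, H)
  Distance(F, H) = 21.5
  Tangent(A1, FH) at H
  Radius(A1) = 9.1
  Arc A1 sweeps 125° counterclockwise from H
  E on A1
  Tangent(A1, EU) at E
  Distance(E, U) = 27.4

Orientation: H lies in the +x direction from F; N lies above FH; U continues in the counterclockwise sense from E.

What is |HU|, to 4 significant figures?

37.68

F is at the origin; FH is horizontal with |FH| = 21.5 and H on the +x side, so H = (21.50, 0.000). A1 meets FH tangentially, so NH is at right angles to FH, so N = H + (0, 9.1) = (21.50, 9.100). On A1, H sits at bearing -90° from N; a 125° counterclockwise sweep puts E at bearing 35°, so E = N + 9.1·(cos 35°, sin 35°) = (28.95, 14.32). Since A1 is tangent to EU there, NE ⟂ EU, so EU runs along (−sin 35°, cos 35°); with |EU| = 27.4, U = (13.24, 36.76). Then |HU| = |U − H| = 37.68.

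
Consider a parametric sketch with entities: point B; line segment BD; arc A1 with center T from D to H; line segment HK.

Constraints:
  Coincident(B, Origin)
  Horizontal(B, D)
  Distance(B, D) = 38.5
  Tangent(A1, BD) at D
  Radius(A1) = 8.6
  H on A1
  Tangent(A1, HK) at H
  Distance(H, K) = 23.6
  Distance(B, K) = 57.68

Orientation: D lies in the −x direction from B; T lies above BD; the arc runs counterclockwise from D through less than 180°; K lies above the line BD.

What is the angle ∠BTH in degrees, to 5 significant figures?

55.134°

B is at the origin; BD is horizontal with |BD| = 38.5 and D on the −x side, so D = (-38.500, 0.0000). Tangency of A1 to BD means the radius TD is perpendicular to BD, so T = D + (0, 8.6) = (-38.500, 8.6000). Since TH ⟂ HK (tangency), |TK| = √(8.6² + 23.6²) = 25.118 regardless of where H sits on A1. So K lies on both circle(B, 57.68) and circle(T, 25.118); the above-BD intersection is K = (-48.120, 31.803). H is the foot of the tangent from K: H = (-32.164, 14.415).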